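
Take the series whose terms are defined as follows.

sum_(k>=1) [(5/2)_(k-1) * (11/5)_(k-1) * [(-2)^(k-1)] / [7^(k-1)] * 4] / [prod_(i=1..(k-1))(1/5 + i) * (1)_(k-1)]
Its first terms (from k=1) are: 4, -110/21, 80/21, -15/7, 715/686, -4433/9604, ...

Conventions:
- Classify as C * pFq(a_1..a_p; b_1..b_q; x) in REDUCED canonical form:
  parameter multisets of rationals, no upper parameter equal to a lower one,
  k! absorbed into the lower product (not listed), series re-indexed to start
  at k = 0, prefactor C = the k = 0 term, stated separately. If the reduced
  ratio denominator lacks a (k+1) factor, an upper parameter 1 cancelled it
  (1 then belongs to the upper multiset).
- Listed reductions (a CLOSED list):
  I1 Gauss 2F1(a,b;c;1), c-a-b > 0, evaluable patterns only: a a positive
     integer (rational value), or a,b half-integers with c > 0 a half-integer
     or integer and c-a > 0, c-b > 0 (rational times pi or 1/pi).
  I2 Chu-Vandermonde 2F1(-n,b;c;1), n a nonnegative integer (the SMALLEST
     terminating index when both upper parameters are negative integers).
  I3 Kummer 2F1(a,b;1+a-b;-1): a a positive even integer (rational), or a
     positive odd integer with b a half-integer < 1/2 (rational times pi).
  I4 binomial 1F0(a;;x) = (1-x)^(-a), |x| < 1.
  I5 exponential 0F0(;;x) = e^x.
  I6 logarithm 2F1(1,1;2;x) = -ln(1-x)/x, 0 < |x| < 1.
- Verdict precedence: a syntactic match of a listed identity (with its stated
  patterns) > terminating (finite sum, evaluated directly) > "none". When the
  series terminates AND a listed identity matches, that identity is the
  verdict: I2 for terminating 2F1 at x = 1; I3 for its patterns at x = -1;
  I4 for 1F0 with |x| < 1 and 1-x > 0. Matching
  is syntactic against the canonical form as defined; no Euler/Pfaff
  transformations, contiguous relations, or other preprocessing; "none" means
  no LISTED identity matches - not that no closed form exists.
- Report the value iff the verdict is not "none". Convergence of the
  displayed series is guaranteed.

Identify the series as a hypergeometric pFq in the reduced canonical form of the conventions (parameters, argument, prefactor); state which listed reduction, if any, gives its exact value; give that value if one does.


Key observation: from the first term 4: (1)_k (C = 4) is k! itself.
Ratio: r(k) = (-2/7) * (k+11/5) (k+5/2) / [(k+6/5) (k+1)] ; factor over Q: parameters, x = (-2/7), and C = 4.

Reduced: x = -2/7, 2F1, upper = {11/5, 5/2}, lower = {6/5}, C = 4. Verdict: none. Every listed pattern misses the 2F1 form at -2/7, upper {11/5, 5/2}.


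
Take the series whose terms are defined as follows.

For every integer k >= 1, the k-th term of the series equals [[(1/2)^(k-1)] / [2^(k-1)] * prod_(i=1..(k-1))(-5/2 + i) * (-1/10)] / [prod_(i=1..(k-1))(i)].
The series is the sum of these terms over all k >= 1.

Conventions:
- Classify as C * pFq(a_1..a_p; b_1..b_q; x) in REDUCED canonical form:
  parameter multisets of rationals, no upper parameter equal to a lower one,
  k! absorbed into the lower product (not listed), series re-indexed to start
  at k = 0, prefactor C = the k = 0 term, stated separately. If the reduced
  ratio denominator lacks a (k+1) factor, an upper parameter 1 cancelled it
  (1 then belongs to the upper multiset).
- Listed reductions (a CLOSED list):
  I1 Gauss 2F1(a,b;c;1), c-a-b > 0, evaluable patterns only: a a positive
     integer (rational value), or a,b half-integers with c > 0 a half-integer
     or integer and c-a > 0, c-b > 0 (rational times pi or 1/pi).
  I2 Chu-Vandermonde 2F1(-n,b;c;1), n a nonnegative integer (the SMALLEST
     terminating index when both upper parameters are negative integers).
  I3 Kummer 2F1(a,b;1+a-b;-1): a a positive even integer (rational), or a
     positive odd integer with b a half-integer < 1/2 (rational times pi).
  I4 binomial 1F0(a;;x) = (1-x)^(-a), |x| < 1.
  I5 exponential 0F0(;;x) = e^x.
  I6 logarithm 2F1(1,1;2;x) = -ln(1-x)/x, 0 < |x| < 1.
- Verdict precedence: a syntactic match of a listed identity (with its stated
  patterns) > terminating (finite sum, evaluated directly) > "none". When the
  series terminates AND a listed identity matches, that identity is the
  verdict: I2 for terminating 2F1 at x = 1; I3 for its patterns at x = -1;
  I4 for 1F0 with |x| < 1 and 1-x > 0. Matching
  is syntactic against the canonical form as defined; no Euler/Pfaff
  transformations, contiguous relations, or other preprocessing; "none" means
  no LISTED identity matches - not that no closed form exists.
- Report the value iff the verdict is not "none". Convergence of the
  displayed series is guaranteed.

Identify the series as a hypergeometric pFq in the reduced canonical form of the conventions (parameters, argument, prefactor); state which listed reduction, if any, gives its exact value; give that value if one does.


With C = -1/10: the canonical form is 1F0(-3/2; -; 1/4). Verdict: binomial (I4) matches (the 1F0 binomial series: exponent 3/2, x = 1/4). Value: (-1/10) * (3/4)^(3/2).

The tell: with t_0 = -1/10, the two k-th powers (C = -1/10, x = 1/4) combine into one argument.
Term ratio: r(k) = (1/4) * (k-3/2) / [(k+1)] ; factor over Q: parameters, x = (1/4), and C = -1/10.


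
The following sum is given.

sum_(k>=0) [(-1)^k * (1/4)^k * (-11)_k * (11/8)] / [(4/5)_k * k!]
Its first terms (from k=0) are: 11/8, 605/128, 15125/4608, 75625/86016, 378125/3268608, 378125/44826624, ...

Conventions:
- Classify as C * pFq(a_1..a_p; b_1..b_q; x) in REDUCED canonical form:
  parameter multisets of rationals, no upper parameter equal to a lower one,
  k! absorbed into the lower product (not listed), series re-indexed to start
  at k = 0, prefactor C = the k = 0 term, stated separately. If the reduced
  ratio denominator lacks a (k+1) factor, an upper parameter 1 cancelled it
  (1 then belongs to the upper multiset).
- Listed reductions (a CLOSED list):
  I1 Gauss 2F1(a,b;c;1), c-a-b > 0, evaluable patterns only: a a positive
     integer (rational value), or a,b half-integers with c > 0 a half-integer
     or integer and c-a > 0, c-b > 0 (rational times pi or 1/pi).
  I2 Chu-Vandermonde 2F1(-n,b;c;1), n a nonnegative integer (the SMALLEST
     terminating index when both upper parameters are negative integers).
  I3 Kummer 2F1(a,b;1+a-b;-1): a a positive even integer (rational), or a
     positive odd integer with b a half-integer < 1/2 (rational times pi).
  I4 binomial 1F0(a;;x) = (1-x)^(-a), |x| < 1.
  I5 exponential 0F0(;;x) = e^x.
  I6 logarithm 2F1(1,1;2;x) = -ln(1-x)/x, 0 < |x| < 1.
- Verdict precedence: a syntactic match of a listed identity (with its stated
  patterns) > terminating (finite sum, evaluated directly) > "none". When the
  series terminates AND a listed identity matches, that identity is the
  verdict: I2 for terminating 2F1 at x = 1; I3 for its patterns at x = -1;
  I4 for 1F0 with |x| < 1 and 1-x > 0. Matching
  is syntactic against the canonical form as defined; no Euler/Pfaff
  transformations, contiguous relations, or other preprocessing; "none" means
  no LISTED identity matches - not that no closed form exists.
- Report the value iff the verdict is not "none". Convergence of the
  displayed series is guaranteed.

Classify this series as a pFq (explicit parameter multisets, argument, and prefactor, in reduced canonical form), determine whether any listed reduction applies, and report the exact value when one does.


At argument -1/4: a 1F1 with upper {-11}, lower {4/5}, scaled by C = 11/8. Verdict: terminating. (-11)_k vanishes past k = 11, leaving a 12-term sum, computed directly. Exact value: 32602529091687321186821/3138604722385110171648.

Key step: x = (-1/4) and the (-1)^k factor (prefactor 11/8) folds into the argument's sign.
Consecutive-term ratio: r(k) = (-1/4) * (k-11) / [(k+4/5) (k+1)] ; factor over Q: parameters, x = (-1/4), and C = 11/8.


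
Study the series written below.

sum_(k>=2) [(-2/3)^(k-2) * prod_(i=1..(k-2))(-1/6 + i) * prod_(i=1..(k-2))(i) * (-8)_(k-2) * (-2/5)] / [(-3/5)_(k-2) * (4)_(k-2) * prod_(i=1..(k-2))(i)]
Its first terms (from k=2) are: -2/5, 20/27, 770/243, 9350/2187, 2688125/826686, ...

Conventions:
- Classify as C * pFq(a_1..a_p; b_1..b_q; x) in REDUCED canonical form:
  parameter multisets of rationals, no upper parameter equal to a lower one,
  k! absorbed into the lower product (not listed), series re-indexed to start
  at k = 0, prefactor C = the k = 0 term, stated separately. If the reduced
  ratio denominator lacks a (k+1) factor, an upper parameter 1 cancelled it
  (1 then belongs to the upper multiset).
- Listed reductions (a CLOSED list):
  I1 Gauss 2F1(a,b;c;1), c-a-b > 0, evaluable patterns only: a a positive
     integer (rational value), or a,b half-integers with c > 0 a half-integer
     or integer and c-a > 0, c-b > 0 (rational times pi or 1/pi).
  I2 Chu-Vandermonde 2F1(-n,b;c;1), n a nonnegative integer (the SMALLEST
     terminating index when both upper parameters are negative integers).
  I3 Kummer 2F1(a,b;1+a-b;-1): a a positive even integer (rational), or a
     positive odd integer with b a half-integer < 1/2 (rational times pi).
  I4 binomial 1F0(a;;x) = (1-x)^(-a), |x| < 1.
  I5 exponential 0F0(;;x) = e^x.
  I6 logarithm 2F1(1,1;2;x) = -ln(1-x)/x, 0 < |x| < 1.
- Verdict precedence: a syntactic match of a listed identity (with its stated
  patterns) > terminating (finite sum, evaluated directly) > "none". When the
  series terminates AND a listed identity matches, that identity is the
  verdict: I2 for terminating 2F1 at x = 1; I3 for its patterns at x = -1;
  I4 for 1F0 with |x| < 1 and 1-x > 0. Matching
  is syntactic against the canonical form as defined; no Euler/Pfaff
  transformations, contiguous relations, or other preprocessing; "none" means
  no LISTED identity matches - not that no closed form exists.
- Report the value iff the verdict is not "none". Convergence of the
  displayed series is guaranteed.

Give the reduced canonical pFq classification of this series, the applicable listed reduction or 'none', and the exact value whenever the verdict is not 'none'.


The tell: t_0 being -2/5, the running product (prefactor -2/5) telescopes to a rising factorial.
Consecutive-term ratio: r(k) = (-2/3) * (k-8) (k+5/6) (k+1) / [(k-3/5) (k+4) (k+1)] ; factor over Q: parameters, x = (-2/3), and C = -2/5.

Canonical form: C = -2/5 times 3F2 with upper {-8, 5/6, 1}, lower {-3/5, 4}, x = -2/3. Verdict: terminating. With -8 upstairs the series is a 9-term polynomial sum; evaluated term by term. Exact value: 40558881546527159/3092917235063040.


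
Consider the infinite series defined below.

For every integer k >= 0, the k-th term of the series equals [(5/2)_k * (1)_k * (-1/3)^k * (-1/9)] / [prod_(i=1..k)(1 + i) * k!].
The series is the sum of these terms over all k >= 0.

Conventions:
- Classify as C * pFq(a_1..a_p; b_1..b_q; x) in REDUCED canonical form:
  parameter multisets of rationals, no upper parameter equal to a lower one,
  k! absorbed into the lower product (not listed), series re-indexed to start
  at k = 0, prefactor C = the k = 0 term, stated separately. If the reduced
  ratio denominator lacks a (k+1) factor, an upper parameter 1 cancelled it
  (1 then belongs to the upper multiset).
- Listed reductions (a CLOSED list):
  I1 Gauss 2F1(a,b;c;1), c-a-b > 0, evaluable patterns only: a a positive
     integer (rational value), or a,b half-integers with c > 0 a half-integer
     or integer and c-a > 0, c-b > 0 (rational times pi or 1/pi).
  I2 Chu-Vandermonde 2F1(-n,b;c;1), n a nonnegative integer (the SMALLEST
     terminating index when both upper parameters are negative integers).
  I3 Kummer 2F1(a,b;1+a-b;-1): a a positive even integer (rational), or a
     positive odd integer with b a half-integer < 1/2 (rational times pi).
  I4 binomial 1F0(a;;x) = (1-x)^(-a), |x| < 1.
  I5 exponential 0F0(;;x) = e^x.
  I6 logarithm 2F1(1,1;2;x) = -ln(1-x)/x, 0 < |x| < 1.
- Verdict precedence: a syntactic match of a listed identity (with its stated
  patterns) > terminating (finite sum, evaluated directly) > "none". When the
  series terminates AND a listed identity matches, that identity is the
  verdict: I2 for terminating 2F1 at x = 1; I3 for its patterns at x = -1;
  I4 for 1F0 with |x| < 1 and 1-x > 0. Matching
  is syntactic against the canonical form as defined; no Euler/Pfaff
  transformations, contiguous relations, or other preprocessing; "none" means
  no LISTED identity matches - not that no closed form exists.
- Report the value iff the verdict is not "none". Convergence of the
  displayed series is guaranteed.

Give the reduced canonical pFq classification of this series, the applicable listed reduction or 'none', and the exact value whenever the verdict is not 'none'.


Prefactor -1/9, argument -1/3: 2F1 with upper {1, 5/2} over lower {2}. Verdict: none here - no I1-I6 shape fits x = -1/3 with lower {2}.

Key step: x = (-1/3) and the lower running product (C = -1/9) is a rising factorial.
Term ratio: r(k) = (-1/3) * (k+1) (k+5/2) / [(k+2) (k+1)] - rational in k, leading ratio (-1/3); with t_0 = -1/9, classification follows.


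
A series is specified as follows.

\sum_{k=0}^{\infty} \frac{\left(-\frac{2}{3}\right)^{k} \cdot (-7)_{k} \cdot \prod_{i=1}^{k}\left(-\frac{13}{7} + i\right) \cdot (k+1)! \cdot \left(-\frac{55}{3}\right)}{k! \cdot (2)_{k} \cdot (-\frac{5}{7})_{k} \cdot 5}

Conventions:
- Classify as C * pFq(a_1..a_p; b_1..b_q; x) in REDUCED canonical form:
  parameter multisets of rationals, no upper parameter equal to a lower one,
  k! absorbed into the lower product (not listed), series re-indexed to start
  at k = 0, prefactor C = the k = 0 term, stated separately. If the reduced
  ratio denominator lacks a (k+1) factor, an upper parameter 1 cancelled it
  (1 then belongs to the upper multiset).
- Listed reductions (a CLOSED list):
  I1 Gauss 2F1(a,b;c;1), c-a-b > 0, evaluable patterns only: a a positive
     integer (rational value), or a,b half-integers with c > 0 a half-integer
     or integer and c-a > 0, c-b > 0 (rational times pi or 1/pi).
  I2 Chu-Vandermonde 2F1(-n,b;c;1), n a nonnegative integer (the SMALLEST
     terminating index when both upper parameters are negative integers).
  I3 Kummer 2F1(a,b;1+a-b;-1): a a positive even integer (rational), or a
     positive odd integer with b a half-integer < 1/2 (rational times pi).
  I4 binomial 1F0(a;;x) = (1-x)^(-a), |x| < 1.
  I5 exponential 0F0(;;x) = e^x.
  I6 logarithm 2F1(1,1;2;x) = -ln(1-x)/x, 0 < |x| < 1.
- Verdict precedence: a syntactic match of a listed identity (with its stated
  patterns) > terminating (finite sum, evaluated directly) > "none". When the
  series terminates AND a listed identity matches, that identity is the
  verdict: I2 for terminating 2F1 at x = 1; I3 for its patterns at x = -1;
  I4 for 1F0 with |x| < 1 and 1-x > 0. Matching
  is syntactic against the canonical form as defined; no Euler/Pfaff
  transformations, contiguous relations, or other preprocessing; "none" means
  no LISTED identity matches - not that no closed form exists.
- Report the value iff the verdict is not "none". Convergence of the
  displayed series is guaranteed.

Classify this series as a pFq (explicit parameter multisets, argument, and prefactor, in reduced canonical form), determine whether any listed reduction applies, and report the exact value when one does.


Prefactor -\frac{11}{3}, argument -\frac{2}{3}: 2F1 with upper {-7, -\frac{6}{7}} over lower {-\frac{5}{7}}. Verdict: terminating. (-7)_k vanishes past k = 7, leaving a 8-term sum, computed directly. Its exact value is -\frac{2335983991}{27917055}.

Key observation: with t_0 = -\frac{11}{3}, the running product (prefactor -11/3) telescopes to a rising factorial.
Step ratio: r(k) = -\frac{2}{3} * (k-7) (k-\frac{6}{7}) / [(k-\frac{5}{7}) (k+1)] - rational in k, leading ratio -\frac{2}{3}; with t_0 = -\frac{11}{3}, classification follows.


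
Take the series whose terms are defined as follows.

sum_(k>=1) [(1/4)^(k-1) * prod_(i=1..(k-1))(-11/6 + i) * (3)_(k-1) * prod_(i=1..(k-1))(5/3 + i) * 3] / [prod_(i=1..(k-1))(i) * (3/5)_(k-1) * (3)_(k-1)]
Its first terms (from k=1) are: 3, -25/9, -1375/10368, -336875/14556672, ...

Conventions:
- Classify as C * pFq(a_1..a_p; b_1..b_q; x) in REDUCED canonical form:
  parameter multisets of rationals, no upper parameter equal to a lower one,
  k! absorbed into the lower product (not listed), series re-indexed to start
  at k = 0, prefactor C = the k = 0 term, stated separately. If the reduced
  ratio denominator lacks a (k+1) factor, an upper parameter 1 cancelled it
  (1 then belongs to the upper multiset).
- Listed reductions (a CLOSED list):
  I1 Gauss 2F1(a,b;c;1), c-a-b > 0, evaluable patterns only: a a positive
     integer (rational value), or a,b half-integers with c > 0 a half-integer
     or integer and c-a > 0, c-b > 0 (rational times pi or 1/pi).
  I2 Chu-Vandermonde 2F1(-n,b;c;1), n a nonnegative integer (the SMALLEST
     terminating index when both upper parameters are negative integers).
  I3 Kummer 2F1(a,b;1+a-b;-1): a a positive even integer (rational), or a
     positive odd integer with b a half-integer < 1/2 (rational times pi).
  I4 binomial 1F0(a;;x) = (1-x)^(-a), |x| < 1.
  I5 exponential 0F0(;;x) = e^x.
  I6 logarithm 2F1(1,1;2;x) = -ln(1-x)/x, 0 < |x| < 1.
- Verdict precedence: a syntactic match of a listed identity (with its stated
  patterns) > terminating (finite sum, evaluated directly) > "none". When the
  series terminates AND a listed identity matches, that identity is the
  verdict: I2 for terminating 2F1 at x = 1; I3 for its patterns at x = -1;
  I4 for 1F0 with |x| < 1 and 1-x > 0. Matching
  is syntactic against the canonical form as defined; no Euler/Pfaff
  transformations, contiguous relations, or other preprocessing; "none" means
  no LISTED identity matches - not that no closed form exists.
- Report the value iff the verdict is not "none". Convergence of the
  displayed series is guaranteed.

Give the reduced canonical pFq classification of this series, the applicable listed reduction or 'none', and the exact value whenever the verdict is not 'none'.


At argument 1/4: a 2F1 with upper {-5/6, 8/3}, lower {3/5}, scaled by C = 3. Verdict: none - at argument 1/4 the multisets {-5/6, 8/3} ; {3/5} match no listed identity.

Key step: t_0 = 3 here, and the running product (C = 3) telescopes to a rising factorial.
Ratio: r(k) = (1/4) * (k-5/6) (k+8/3) / [(k+3/5) (k+1)] - rational; roots negated = parameters, x = (1/4), C = 3.


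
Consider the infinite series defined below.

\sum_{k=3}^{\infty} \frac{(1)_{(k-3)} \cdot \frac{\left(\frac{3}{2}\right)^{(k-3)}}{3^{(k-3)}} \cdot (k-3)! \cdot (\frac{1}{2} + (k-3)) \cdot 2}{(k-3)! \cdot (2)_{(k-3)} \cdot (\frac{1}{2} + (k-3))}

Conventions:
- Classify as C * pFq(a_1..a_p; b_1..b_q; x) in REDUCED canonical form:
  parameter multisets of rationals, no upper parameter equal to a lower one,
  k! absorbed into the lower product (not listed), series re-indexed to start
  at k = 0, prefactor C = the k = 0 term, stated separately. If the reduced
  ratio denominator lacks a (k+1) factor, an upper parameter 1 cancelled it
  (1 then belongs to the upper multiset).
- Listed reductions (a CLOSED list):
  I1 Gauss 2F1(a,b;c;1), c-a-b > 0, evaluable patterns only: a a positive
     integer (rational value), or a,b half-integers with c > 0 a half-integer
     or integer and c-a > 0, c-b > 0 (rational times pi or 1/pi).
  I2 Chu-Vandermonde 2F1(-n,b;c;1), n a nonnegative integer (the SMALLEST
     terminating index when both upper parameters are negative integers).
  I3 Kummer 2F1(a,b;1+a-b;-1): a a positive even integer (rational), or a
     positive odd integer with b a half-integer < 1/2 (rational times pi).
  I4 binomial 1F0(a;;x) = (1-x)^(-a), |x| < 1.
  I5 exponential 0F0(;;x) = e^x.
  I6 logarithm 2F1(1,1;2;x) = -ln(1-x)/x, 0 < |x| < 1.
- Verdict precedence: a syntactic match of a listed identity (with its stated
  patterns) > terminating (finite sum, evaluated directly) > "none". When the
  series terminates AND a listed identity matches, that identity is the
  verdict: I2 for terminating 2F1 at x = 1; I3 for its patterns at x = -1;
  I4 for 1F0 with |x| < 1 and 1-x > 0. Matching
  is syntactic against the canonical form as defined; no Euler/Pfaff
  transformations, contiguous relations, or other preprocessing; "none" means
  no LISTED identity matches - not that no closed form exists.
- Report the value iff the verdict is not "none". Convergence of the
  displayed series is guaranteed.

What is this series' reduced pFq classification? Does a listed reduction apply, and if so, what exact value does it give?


Prefactor 2, argument \frac{1}{2}: 2F1 with upper {1, 1} over lower {2}. Verdict: this is the I6 logarithm reduction (the logarithm: parameters (1,1;2), x = \frac{1}{2}). Value: \left(-4\right) \cdot \ln\left(\frac{1}{2}\right).

Structural cue: from the first term 2: the factorial ratio (prefactor 2) (k+a-1)!/(a-1)! is a rising factorial (a)_k.
Consecutive-term ratio: r(k) = \frac{1}{2} * (k+1) (k+1) / [(k+2) (k+1)] ; factor over Q: parameters, x = \frac{1}{2}, and C = 2.


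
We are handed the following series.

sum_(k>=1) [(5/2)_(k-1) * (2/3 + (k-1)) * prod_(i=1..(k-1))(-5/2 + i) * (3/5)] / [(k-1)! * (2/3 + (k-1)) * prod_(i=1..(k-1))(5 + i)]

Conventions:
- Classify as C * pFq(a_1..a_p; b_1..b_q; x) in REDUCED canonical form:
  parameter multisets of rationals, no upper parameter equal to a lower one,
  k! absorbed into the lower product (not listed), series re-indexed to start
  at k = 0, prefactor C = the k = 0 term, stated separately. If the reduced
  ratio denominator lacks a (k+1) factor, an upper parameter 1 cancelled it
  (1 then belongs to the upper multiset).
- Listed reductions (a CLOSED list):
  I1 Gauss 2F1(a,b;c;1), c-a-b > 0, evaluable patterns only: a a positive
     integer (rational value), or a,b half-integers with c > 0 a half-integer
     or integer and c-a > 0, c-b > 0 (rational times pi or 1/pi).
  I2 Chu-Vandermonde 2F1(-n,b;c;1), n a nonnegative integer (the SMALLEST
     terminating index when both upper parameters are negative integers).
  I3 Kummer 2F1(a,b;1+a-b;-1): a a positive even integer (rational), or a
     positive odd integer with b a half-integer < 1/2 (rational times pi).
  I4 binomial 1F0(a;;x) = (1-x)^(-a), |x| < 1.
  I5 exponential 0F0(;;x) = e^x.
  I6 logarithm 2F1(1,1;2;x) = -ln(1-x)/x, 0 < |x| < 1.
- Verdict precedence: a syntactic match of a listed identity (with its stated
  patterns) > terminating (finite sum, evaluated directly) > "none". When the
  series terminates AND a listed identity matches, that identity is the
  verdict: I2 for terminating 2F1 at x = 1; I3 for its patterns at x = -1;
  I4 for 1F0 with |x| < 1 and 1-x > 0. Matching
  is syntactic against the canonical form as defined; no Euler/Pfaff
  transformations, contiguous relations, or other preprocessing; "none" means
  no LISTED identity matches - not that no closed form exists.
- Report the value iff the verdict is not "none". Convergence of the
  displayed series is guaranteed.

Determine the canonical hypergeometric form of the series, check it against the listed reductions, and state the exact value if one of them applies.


With C = 3/5: the canonical form is 2F1(-3/2, 5/2; 6; 1). Verdict: Gauss's theorem I1 (half-integer case) fires (x = 1; upper {-3/2, 5/2} half-integers, c = 6 in the evaluable pattern). Its exact value is (65536/75075) / pi.

First insight: x = 1 and the running product (C = 3/5, x = 1) telescopes to a rising factorial.
Step ratio: r(k) = 1 * (k-3/2) (k+5/2) / [(k+6) (k+1)] - rational; roots negated = parameters, x = 1, C = 3/5.


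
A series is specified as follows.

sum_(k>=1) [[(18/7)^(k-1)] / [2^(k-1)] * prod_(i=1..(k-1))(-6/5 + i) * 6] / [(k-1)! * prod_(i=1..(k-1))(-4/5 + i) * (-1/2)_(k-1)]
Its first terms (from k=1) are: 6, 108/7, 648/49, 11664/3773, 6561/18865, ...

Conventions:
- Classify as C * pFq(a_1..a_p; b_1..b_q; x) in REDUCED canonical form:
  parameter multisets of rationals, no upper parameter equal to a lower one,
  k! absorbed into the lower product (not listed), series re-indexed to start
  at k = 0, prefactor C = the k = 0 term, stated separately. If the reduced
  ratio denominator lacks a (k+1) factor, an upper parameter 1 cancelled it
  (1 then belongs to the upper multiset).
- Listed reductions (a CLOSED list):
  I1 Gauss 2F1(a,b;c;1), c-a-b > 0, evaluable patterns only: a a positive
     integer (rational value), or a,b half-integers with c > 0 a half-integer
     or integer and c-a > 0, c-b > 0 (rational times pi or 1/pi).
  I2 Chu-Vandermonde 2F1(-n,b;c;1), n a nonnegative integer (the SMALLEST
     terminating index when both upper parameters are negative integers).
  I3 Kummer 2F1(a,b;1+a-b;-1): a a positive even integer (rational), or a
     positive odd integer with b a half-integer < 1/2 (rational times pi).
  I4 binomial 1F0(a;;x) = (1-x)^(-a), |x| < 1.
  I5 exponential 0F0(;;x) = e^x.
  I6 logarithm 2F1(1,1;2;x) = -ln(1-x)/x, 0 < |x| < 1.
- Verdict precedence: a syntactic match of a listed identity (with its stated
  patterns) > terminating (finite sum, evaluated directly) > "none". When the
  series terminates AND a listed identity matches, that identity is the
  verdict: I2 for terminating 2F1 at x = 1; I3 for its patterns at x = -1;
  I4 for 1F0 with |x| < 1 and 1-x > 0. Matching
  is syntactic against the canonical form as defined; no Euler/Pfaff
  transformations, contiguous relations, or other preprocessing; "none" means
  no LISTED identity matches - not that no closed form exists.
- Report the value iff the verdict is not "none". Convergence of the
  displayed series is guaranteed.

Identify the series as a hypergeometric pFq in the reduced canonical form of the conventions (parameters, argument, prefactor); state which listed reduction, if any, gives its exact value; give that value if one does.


This is 6 * 1F2(-1/5; -1/2, 1/5; 9/7) in reduced canonical form. Verdict: none - at argument 9/7 the multisets {-1/5} ; {-1/2, 1/5} match no listed identity.

Structural cue: t_0 = 6 here, and the two k-th powers (C = 6, x = 9/7) combine into one argument.
Adjacent-term ratio: r(k) = (9/7) * (k-1/5) / [(k-1/2) (k+1/5) (k+1)] - rational in k. x = (9/7); t_0 = 6; negate the roots.


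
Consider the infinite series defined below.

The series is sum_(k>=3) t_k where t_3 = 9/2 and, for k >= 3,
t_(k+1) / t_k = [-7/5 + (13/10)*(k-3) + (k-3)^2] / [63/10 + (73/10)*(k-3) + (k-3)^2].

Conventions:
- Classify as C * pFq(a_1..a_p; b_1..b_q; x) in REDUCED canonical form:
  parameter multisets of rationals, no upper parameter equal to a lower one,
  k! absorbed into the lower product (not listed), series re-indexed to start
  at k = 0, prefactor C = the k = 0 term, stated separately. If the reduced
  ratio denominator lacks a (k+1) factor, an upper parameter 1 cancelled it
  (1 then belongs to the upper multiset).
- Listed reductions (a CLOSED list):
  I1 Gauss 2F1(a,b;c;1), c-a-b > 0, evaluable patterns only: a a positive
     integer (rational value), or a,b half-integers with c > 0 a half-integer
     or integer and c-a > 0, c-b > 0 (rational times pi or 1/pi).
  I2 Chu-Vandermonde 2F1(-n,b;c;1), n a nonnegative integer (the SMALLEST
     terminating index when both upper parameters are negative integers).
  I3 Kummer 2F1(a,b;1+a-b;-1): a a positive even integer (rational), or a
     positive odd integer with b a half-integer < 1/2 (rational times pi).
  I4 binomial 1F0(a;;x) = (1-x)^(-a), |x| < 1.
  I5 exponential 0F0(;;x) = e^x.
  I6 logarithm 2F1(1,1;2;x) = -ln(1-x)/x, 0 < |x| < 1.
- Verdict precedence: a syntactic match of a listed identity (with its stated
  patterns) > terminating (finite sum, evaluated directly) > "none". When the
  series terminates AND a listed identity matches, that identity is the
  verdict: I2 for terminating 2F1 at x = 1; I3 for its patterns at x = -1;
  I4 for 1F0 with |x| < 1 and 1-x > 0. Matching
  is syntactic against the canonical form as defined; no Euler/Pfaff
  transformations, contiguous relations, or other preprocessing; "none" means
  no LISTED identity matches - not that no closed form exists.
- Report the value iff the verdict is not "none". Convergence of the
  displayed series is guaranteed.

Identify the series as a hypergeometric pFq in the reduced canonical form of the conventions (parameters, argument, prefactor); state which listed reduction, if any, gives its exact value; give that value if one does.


x = 1 here; the reduced form reads 2F1, upper {-7/10, 2}, lower {63/10}, C = 9/2. Verdict (x = 1): Gauss (I1, integer-parameter pattern) applies (x = 1: the Gamma ratio telescopes since c-a-b = 5 > 0 and a = 2 in Z>0). Hence: 6837/2000.

Key observation: t_0 being 9/2, roots of the ratio polynomials (C = 9/2, x = 1) are the negated parameters.
Consecutive-term ratio: r(k) = 1 * (k-7/10) (k+2) / [(k+63/10) (k+1)] ; factor over Q: parameters, x = 1, and C = 9/2.


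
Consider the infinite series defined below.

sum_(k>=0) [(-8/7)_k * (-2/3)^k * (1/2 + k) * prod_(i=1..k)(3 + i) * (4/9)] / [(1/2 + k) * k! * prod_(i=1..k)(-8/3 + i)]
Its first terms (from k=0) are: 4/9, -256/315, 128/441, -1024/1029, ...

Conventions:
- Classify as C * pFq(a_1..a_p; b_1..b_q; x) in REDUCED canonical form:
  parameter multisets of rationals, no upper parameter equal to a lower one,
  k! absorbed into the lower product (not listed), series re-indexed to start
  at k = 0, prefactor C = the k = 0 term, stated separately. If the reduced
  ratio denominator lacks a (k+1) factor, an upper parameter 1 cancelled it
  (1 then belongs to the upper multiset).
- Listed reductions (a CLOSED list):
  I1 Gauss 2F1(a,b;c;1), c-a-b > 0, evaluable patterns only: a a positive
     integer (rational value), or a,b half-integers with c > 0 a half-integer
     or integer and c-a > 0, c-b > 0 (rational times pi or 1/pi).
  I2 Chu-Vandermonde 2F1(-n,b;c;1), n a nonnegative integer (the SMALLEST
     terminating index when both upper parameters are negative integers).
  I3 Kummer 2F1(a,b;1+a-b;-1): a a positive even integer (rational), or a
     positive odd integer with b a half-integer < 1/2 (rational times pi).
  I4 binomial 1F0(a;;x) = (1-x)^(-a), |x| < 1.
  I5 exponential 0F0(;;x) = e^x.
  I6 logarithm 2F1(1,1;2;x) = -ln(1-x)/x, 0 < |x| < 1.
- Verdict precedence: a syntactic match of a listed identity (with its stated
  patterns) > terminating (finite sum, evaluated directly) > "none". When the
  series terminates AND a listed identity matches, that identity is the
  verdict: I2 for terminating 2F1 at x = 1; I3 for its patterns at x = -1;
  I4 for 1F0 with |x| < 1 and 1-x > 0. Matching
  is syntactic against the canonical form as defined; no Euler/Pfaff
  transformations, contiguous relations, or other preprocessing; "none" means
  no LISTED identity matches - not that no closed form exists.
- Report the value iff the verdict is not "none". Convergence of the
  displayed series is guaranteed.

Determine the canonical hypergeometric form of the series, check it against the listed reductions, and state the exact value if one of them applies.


The tell: from the first term 4/9: the running product (C = 4/9, x = -2/3) telescopes to a rising factorial.
Adjacent-term ratio: r(k) = (-2/3) * (k-8/7) (k+4) / [(k-5/3) (k+1)] ; factor over Q: parameters, x = (-2/3), and C = 4/9.

The series (x = -2/3) is 2F1: upper {-8/7, 4}, lower {-5/3}, prefactor 4/9. Verdict: none (x = -2/3): each listed identity misses the multisets {-8/7, 4} ; {-5/3}.


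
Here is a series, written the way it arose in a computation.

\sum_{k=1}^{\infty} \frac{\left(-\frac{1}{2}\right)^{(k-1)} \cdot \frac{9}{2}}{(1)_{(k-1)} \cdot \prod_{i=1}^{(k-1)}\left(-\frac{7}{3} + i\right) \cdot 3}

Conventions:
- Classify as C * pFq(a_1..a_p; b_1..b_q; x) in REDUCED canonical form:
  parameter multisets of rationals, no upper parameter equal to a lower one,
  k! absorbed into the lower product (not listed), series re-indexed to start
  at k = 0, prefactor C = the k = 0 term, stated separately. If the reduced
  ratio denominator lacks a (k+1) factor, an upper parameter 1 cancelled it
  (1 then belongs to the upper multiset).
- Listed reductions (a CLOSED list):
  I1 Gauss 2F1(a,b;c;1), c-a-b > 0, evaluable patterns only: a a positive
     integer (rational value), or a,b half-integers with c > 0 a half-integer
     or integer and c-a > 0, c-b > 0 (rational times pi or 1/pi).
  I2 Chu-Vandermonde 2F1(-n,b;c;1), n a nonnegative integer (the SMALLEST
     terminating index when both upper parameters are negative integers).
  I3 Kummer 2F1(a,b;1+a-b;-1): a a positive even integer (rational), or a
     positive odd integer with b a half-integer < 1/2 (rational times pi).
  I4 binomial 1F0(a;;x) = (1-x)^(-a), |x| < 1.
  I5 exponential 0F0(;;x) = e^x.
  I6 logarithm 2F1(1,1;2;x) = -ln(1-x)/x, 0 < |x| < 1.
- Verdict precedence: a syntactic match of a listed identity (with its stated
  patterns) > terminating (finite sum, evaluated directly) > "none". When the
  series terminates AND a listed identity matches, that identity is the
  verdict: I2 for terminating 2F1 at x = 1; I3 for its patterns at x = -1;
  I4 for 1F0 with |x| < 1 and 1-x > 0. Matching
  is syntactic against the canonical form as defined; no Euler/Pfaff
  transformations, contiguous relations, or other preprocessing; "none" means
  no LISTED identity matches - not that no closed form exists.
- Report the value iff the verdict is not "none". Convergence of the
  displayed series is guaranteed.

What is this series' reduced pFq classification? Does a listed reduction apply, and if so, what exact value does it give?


At argument -\frac{1}{2}: a 0F1 with upper {-}, lower {-\frac{4}{3}}, scaled by C = \frac{3}{2}. Verdict: none - at argument -\frac{1}{2} the multisets {-} ; {-\frac{4}{3}} match no listed identity.

The tell: x = -\frac{1}{2} and (1)_k (C = 3/2, x = -1/2) is k! itself.
Term ratio: r(k) = -\frac{1}{2} * 1 / [(k-\frac{4}{3}) (k+1)] - rational; roots negated = parameters, x = -\frac{1}{2}, C = \frac{3}{2}.


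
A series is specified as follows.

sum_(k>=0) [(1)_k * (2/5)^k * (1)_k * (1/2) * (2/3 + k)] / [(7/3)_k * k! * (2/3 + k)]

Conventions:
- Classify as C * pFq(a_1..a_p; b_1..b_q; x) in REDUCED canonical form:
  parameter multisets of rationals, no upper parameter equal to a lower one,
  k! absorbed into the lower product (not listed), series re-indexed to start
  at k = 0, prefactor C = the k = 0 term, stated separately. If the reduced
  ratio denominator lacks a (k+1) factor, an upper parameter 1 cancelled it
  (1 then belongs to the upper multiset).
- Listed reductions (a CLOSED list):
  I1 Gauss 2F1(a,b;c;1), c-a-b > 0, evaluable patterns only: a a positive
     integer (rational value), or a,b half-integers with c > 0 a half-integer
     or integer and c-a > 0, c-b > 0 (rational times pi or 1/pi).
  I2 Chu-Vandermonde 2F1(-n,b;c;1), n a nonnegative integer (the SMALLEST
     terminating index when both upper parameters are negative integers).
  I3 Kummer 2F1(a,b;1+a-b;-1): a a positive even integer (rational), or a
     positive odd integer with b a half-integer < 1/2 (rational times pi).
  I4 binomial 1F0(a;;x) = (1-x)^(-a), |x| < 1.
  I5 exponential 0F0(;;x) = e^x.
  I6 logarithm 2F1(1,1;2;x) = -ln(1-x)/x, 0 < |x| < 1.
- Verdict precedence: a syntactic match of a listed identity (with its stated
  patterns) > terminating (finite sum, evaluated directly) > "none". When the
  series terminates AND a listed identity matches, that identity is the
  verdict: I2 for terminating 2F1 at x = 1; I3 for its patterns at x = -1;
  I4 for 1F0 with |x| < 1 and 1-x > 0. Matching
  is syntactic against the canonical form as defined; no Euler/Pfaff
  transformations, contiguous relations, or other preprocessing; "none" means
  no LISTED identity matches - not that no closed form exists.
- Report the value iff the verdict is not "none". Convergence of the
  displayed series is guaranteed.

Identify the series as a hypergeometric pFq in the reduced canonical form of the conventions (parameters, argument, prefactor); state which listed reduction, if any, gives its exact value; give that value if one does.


Canonical form: C = 1/2 times 2F1 with upper {1, 1}, lower {7/3}, x = 2/5. Verdict: none here - no I1-I6 shape fits x = 2/5 with lower {7/3}.

Key observation: x = (2/5) and striking the common factor k + 2/3 reduces the term (prefactor 1/2).
Step ratio: r(k) = (2/5) * (k+1) (k+1) / [(k+7/3) (k+1)] ; factor over Q: parameters, x = (2/5), and C = 1/2.


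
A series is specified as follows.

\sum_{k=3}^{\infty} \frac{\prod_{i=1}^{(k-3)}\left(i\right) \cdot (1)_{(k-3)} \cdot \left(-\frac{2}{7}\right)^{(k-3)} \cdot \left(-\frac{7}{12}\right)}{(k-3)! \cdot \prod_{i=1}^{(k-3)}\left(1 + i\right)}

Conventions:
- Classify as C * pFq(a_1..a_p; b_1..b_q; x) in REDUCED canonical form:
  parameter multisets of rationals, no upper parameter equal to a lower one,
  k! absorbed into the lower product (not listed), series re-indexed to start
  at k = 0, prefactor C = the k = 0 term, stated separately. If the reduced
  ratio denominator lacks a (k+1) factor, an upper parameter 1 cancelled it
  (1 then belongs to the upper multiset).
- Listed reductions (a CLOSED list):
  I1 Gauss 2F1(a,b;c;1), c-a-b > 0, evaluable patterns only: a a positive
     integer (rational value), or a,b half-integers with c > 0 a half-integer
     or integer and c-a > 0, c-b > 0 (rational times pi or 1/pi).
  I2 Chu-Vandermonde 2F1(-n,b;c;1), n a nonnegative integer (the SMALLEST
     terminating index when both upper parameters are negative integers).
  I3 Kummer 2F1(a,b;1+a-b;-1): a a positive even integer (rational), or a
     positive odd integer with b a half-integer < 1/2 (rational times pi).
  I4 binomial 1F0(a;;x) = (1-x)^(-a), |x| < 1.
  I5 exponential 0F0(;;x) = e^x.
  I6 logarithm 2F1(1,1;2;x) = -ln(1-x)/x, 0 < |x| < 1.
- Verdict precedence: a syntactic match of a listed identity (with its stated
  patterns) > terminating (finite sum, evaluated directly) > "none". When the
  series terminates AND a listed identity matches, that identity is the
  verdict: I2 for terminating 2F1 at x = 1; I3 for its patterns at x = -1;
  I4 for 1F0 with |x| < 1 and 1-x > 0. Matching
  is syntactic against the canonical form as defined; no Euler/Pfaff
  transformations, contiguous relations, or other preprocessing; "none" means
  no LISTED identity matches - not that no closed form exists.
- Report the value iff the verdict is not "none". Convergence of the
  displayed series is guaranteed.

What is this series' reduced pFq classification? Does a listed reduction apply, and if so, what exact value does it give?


With C = -\frac{7}{12}: the canonical form is 2F1(1, 1; 2; -\frac{2}{7}). Verdict: this is logarithm (I6) (the logarithm: parameters (1,1;2), x = -\frac{2}{7}). Sum: \left(-\frac{49}{24}\right) \cdot \ln\left(\frac{9}{7}\right).

The tell: t_0 = -\frac{7}{12} here, and the running product (C = -7/12, x = -2/7) telescopes to a rising factorial.
Step ratio: r(k) = -\frac{2}{7} * (k+1) (k+1) / [(k+2) (k+1)] - poly over poly, x = -\frac{2}{7} from leading terms; C = -\frac{7}{12} at k = 0.


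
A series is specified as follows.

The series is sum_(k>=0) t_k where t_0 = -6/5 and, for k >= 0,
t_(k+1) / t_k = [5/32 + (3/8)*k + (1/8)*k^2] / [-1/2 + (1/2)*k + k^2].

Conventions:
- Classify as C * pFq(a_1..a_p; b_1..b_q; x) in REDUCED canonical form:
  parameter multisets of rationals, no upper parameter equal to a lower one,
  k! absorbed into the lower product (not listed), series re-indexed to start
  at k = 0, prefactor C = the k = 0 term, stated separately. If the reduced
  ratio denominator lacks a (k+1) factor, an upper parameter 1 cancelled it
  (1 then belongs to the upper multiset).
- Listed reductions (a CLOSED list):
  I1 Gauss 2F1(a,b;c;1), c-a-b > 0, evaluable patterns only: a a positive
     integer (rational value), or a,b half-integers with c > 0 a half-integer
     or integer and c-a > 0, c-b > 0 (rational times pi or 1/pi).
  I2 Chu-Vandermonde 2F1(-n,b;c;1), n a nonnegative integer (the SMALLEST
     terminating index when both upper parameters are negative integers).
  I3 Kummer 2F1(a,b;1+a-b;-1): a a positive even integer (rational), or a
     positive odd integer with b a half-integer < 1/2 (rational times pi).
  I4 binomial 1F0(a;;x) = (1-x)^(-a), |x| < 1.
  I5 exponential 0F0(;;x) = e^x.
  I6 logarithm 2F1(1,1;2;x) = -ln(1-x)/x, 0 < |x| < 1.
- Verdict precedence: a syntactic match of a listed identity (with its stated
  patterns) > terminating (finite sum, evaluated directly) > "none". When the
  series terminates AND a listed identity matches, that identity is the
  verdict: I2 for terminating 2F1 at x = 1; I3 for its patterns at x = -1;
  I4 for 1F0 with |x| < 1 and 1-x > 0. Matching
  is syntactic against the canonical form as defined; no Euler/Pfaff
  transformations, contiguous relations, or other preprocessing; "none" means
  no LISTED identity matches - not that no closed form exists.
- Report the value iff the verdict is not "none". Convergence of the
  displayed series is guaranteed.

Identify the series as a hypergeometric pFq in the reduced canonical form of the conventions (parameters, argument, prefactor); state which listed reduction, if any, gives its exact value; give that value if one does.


x = 1/8 here; the reduced form reads 2F1, upper {1/2, 5/2}, lower {-1/2}, C = -6/5. Verdict: none. A 2F1 with upper {1/2, 5/2} fits none of I1-I6 at x = 1/8; the sum runs forever.

First insight: x = (1/8) and the expanded ratio factors over Q; C = -6/5, x = 1/8, roots give parameters.
Ratio: r(k) = (1/8) * (k+1/2) (k+5/2) / [(k-1/2) (k+1)] - rational; roots negated = parameters, x = (1/8), C = -6/5.
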